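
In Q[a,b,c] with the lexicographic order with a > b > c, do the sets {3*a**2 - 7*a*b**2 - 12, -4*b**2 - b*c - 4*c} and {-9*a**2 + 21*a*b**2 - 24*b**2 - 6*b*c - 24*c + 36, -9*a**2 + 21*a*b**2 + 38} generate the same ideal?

No, the ideals differ.

For a fixed monomial order, each ideal has a unique reduced Gröbner basis; comparing bases decides equality.
Buchberger on the first generating set:
f_1 = 3*a**2 - 7*a*b**2 - 12, LT = a**2.
f_2 = -4*b**2 - b*c - 4*c, LT = b**2.

The S-polynomials (S(f_1,f_2)) all reduce to 0 modulo the current basis, so we have a Gröbner basis.
Inter-reduce: drop elements whose leading term is divisible by another's, tail-reduce, and make monic.
Reduced Gröbner basis: {a**2 + 7/12*a*b*c + 7/3*a*c - 4, b**2 + 1/4*b*c + c}.

Buchberger on the second generating set:
h_1 = -9*a**2 + 21*a*b**2 - 24*b**2 - 6*b*c - 24*c + 36, LT = a**2.
h_2 = -9*a**2 + 21*a*b**2 + 38, LT = a**2.

S(h_1,h_2): lcm = a**2. S = 8/3*b**2 + 2/3*b*c + 8/3*c + 2/9.
  reduce S modulo (h_1, h_2):
  remainder 8/3*b**2 + 2/3*b*c + 8/3*c + 2/9 ≠ 0; add k_3 = 8/3*b**2 + 2/3*b*c + 8/3*c + 2/9 to the basis.

The other S-polynomials (S(h_1,k_3), S(h_2,k_3)) all reduce to 0 modulo the current basis, so we have a Gröbner basis.
Inter-reduce: drop elements whose leading term is divisible by another's, tail-reduce, and make monic.
Reduced Gröbner basis: {a**2 + 7/12*a*b*c + 7/3*a*c + 7/36*a - 38/9, b**2 + 1/4*b*c + c + 1/12}.

The bases are distinct; the ideals are different.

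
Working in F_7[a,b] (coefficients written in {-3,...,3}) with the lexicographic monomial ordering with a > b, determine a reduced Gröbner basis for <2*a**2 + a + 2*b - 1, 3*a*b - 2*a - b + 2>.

f_1 = 2*a**2 + a + 2*b - 1, LT = a**2.
f_2 = 3*a*b - 2*a - b + 2, LT = a*b.

S(f_1,f_2): lcm = a**2*b. S = 3*a**2 + 2*a*b - 3*a + b**2 + 3*b.
  leading term a**2: subtract (-2)·f_1 from 3*a**2 + 2*a*b - 3*a + b**2 + 3*b → 2*a*b - a + b**2 - 2
  leading term a*b: subtract (3)·f_2 from 2*a*b - a + b**2 - 2 → -2*a + b**2 + 3*b - 1
  leading term a: no divisor's leading term divides it; move -2*a to the remainder.
  leading term b**2: no divisor's leading term divides it; move b**2 to the remainder.
  leading term b: no divisor's leading term divides it; move 3*b to the remainder.
  leading term 1: no divisor's leading term divides it; move -1 to the remainder.
  remainder -2*a + b**2 + 3*b - 1 ≠ 0; add g_3 = -2*a + b**2 + 3*b - 1 to the basis.

S(f_2,g_3): lcm = a*b. S = -3*a - 3*b**3 - 2*b**2 - 2*b + 3.
  leading term a: subtract (-2)·g_3 from -3*a - 3*b**3 - 2*b**2 - 2*b + 3 → -3*b**3 - 3*b + 1
  leading term b**3: no divisor's leading term divides it; move -3*b**3 to the remainder.
  leading term b: no divisor's leading term divides it; move -3*b to the remainder.
  leading term 1: no divisor's leading term divides it; move 1 to the remainder.
  remainder -3*b**3 - 3*b + 1 ≠ 0; add g_4 = -3*b**3 - 3*b + 1 to the basis.

The other S-polynomials (S(f_1,g_3), S(f_1,g_4), S(f_2,g_4), S(g_3,g_4)) all reduce to 0 modulo the current basis, so we have a Gröbner basis.
Inter-reduce: drop elements whose leading term is divisible by another's, tail-reduce, and make monic.

G = {a + 3*b**2 + 2*b - 3, b**3 + b + 2}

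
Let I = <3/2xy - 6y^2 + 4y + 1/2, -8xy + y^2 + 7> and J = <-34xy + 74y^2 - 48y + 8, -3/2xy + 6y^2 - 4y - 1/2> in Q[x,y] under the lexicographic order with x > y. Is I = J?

Yes, the ideals are equal.

Since reduced Gröbner bases are canonical representatives of ideals under a given ordering, it suffices to compute and compare them.
Buchberger on the first generating set:
f_1 = 3/2xy - 6y^2 + 4y + 1/2, LT = xy.
f_2 = -8xy + y^2 + 7, LT = xy.

S(f_1,f_2): lcm = xy. S = -31/8y^2 + 8/3y + 29/24.
  leading term y^2: no divisor's leading term divides it; move -31/8y^2 to the remainder.
  leading term y: no divisor's leading term divides it; move 8/3y to the remainder.
  leading term 1: no divisor's leading term divides it; move 29/24 to the remainder.
  remainder -31/8y^2 + 8/3y + 29/24 ≠ 0; add g_3 = -31/8y^2 + 8/3y + 29/24 to the basis.

S(f_1,g_3): lcm = xy^2. S = 64/93xy + 29/93x - 4y^3 + 8/3y^2 + 1/3y.
  leading term xy: subtract (128/279)·f_1 from 64/93xy + 29/93x - 4y^3 + 8/3y^2 + 1/3y → 29/93x - 4y^3 + 168/31y^2 - 419/279y - 64/279
  leading term x: no divisor's leading term divides it; move 29/93x to the remainder.
  leading term y^3: subtract (32/31y)·g_3 from -4y^3 + 168/31y^2 - 419/279y - 64/279 → 8/3y^2 - 767/279y - 64/279
  leading term y^2: subtract (-64/93)·g_3 from 8/3y^2 - 767/279y - 64/279 → -85/93y + 56/93
  leading term y: no divisor's leading term divides it; move -85/93y to the remainder.
  leading term 1: no divisor's leading term divides it; move 56/93 to the remainder.
  remainder 29/93x - 85/93y + 56/93 ≠ 0; add g_4 = 29/93x - 85/93y + 56/93 to the basis.

The other S-polynomials (S(f_2,g_3), S(f_1,g_4), S(f_2,g_4), S(g_3,g_4)) all reduce to 0 modulo the current basis, so we have a Gröbner basis.
Inter-reduce: drop elements whose leading term is divisible by another's, tail-reduce, and make monic.
Reduced Gröbner basis: {x - 85/29y + 56/29, y^2 - 64/93y - 29/93}.

Buchberger on the second generating set:
h_1 = -34xy + 74y^2 - 48y + 8, LT = xy.
h_2 = -3/2xy + 6y^2 - 4y - 1/2, LT = xy.

S(h_1,h_2): lcm = xy. S = 31/17y^2 - 64/51y - 29/51.
  leading term y^2: no divisor's leading term divides it; move 31/17y^2 to the remainder.
  leading term y: no divisor's leading term divides it; move -64/51y to the remainder.
  leading term 1: no divisor's leading term divides it; move -29/51 to the remainder.
  remainder 31/17y^2 - 64/51y - 29/51 ≠ 0; add k_3 = 31/17y^2 - 64/51y - 29/51 to the basis.

S(h_1,k_3): lcm = xy^2. S = 64/93xy + 29/93x - 37/17y^3 + 24/17y^2 - 4/17y.
  leading term xy: subtract (-32/1581)·h_1 from 64/93xy + 29/93x - 37/17y^3 + 24/17y^2 - 4/17y → 29/93x - 37/17y^3 + 4600/1581y^2 - 636/527y + 256/1581
  leading term x: no divisor's leading term divides it; move 29/93x to the remainder.
  leading term y^3: subtract (-37/31y)·k_3 from -37/17y^3 + 4600/1581y^2 - 636/527y + 256/1581 → 24/17y^2 - 2981/1581y + 256/1581
  leading term y^2: subtract (24/31)·k_3 from 24/17y^2 - 2981/1581y + 256/1581 → -85/93y + 56/93
  leading term y: no divisor's leading term divides it; move -85/93y to the remainder.
  leading term 1: no divisor's leading term divides it; move 56/93 to the remainder.
  remainder 29/93x - 85/93y + 56/93 ≠ 0; add k_4 = 29/93x - 85/93y + 56/93 to the basis.

The other S-polynomials (S(h_2,k_3), S(h_1,k_4), S(h_2,k_4), S(k_3,k_4)) all reduce to 0 modulo the current basis, so we have a Gröbner basis.
Inter-reduce: drop elements whose leading term is divisible by another's, tail-reduce, and make monic.
Reduced Gröbner basis: {x - 85/29y + 56/29, y^2 - 64/93y - 29/93}.

These coincide, so the ideals are equal.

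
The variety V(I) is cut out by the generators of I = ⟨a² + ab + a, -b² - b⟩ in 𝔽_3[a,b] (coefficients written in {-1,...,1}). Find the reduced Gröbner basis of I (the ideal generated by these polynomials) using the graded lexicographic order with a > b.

f_1 = a² + ab + a, LT = a².
f_2 = -b² - b, LT = b².

The S-polynomials (S(f_1,f_2)) all reduce to 0 modulo the current basis, so we have a Gröbner basis.

G = {a² + ab + a, b² + b}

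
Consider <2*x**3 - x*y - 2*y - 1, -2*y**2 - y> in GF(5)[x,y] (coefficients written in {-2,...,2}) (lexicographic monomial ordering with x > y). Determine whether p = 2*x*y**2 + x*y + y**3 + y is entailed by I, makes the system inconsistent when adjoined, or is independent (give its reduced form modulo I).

2*x*y**2 + x*y + y**3 + y lies in I (it reduces to 0).

First compute the reduced Gröbner basis of I by Buchberger's algorithm.
f_1 = 2*x**3 - x*y - 2*y - 1, LT = x**3.
f_2 = -2*y**2 - y, LT = y**2.

S(f_1,f_2): leading monomials are coprime, so the S-polynomial reduces to 0 (Buchberger's first criterion).
Every S-polynomial of the final basis reduces to 0, so we have a Gröbner basis.
Inter-reduce: drop elements whose leading term is divisible by another's, tail-reduce, and make monic.
Reduced Gröbner basis: {x**3 + 2*x*y - y + 2, y**2 - 2*y}.
Label its elements g_1 = x**3 + 2*x*y - y + 2, g_2 = y**2 - 2*y.

Reduce p = 2*x*y**2 + x*y + y**3 + y modulo G:
  leading term x*y**2: subtract (2*x)·g_2 from 2*x*y**2 + x*y + y**3 + y → y**3 + y
  leading term y**3: subtract (y)·g_2 from y**3 + y → 2*y**2 + y
  leading term y**2: subtract (2)·g_2 from 2*y**2 + y → 0
  normal form = 0.
Since the normal form is 0, p ∈ I.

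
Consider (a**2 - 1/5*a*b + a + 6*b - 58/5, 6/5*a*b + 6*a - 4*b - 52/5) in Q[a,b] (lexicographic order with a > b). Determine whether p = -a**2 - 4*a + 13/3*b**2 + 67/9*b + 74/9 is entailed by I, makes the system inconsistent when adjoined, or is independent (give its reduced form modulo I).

Adjoining -a**2 - 4*a + 13/3*b**2 + 67/9*b + 74/9 makes the ideal the whole ring: the system is inconsistent.

First compute the reduced Gröbner basis of I by Buchberger's algorithm.
f_1 = a**2 - 1/5*a*b + a + 6*b - 58/5, LT = a**2.
f_2 = 6/5*a*b + 6*a - 4*b - 52/5, LT = a*b.

S(f_1,f_2): lcm = a**2*b. S = -5*a**2 - 1/5*a*b**2 + 13/3*a*b + 26/3*a + 6*b**2 - 58/5*b.
  leading term a**2: subtract (-5)·f_1 from -5*a**2 - 1/5*a*b**2 + 13/3*a*b + 26/3*a + 6*b**2 - 58/5*b → -1/5*a*b**2 + 10/3*a*b + 41/3*a + 6*b**2 + 92/5*b - 58
  leading term a*b**2: subtract (-1/6*b)·f_2 from -1/5*a*b**2 + 10/3*a*b + 41/3*a + 6*b**2 + 92/5*b - 58 → 13/3*a*b + 41/3*a + 16/3*b**2 + 50/3*b - 58
  leading term a*b: subtract (65/18)·f_2 from 13/3*a*b + 41/3*a + 16/3*b**2 + 50/3*b - 58 → -8*a + 16/3*b**2 + 280/9*b - 184/9
  leading term a: no divisor's leading term divides it; move -8*a to the remainder.
  leading term b**2: no divisor's leading term divides it; move 16/3*b**2 to the remainder.
  leading term b: no divisor's leading term divides it; move 280/9*b to the remainder.
  leading term 1: no divisor's leading term divides it; move -184/9 to the remainder.
  remainder -8*a + 16/3*b**2 + 280/9*b - 184/9 ≠ 0; add h_3 = -8*a + 16/3*b**2 + 280/9*b - 184/9 to the basis.

S(f_2,h_3): lcm = a*b. S = 5*a + 2/3*b**3 + 35/9*b**2 - 53/9*b - 26/3.
  leading term a: subtract (-5/8)·h_3 from 5*a + 2/3*b**3 + 35/9*b**2 - 53/9*b - 26/3 → 2/3*b**3 + 65/9*b**2 + 122/9*b - 193/9
  leading term b**3: no divisor's leading term divides it; move 2/3*b**3 to the remainder.
  leading term b**2: no divisor's leading term divides it; move 65/9*b**2 to the remainder.
  leading term b: no divisor's leading term divides it; move 122/9*b to the remainder.
  leading term 1: no divisor's leading term divides it; move -193/9 to the remainder.
  remainder 2/3*b**3 + 65/9*b**2 + 122/9*b - 193/9 ≠ 0; add h_4 = 2/3*b**3 + 65/9*b**2 + 122/9*b - 193/9 to the basis.

The other S-polynomials (S(f_1,h_3), S(f_1,h_4), S(f_2,h_4), S(h_3,h_4)) all reduce to 0 modulo the current basis, so we have a Gröbner basis.
Inter-reduce: drop elements whose leading term is divisible by another's, tail-reduce, and make monic.
Reduced Gröbner basis: {a - 2/3*b**2 - 35/9*b + 23/9, b**3 + 65/6*b**2 + 61/3*b - 193/6}.
Label its elements g_1 = a - 2/3*b**2 - 35/9*b + 23/9, g_2 = b**3 + 65/6*b**2 + 61/3*b - 193/6.

Reduce p = -a**2 - 4*a + 13/3*b**2 + 67/9*b + 74/9 modulo G:
  leading term a**2: subtract (-a)·g_1 from -a**2 - 4*a + 13/3*b**2 + 67/9*b + 74/9 → -2/3*a*b**2 - 35/9*a*b - 13/9*a + 13/3*b**2 + 67/9*b + 74/9
  leading term a*b**2: subtract (-2/3*b**2)·g_1 from -2/3*a*b**2 - 35/9*a*b - 13/9*a + 13/3*b**2 + 67/9*b + 74/9 → -35/9*a*b - 13/9*a - 4/9*b**4 - 70/27*b**3 + 163/27*b**2 + 67/9*b + 74/9
  leading term a*b: subtract (-35/9*b)·g_1 from -35/9*a*b - 13/9*a - 4/9*b**4 - 70/27*b**3 + 163/27*b**2 + 67/9*b + 74/9 → -13/9*a - 4/9*b**4 - 140/27*b**3 - 736/81*b**2 + 1408/81*b + 74/9
  leading term a: subtract (-13/9)·g_1 from -13/9*a - 4/9*b**4 - 140/27*b**3 - 736/81*b**2 + 1408/81*b + 74/9 → -4/9*b**4 - 140/27*b**3 - 814/81*b**2 + 953/81*b + 965/81
  leading term b**4: subtract (-4/9*b)·g_2 from -4/9*b**4 - 140/27*b**3 - 814/81*b**2 + 953/81*b + 965/81 → -10/27*b**3 - 82/81*b**2 - 205/81*b + 965/81
  leading term b**3: subtract (-10/27)·g_2 from -10/27*b**3 - 82/81*b**2 - 205/81*b + 965/81 → 3*b**2 + 5*b
  leading term b**2: no divisor's leading term divides it; move 3*b**2 to the remainder.
  leading term b: no divisor's leading term divides it; move 5*b to the remainder.
  normal form = 3*b**2 + 5*b.
The normal form is nonzero, so p ∉ I. Since p minus its normal form lies in I, I + (p) = I + (r) where r = 3*b**2 + 5*b; decide whether this ideal is the whole ring.
Run Buchberger on G together with r (pairs among the g_i already reduce to 0 since G is a Gröbner basis):
g_1 = a - 2/3*b**2 - 35/9*b + 23/9, LT = a.
g_2 = b**3 + 65/6*b**2 + 61/3*b - 193/6, LT = b**3.
r = 3*b**2 + 5*b, LT = b**2.

S(g_2,r): lcm = b**3. S = 55/6*b**2 + 61/3*b - 193/6.
  leading term b**2: subtract (55/18)·r from 55/6*b**2 + 61/3*b - 193/6 → 91/18*b - 193/6
  leading term b: no divisor's leading term divides it; move 91/18*b to the remainder.
  leading term 1: no divisor's leading term divides it; move -193/6 to the remainder.
  remainder 91/18*b - 193/6 ≠ 0; add m_4 = 91/18*b - 193/6 to the basis.

S(g_2,m_4): lcm = b**3. S = 9389/546*b**2 + 61/3*b - 193/6.
  leading term b**2: subtract (9389/1638)·r from 9389/546*b**2 + 61/3*b - 193/6 → -13639/1638*b - 193/6
  leading term b: subtract (-13639/8281)·m_4 from -13639/1638*b - 193/6 → -2115280/24843
  leading term 1: no divisor's leading term divides it; move -2115280/24843 to the remainder.
  remainder -2115280/24843 ≠ 0; add m_5 = -2115280/24843 to the basis.

The other S-polynomials (S(g_1,g_2), S(g_1,r), S(g_1,m_4), S(r,m_4), S(g_1,m_5), S(g_2,m_5), S(r,m_5), S(m_4,m_5)) all reduce to 0 modulo the current basis, so we have a Gröbner basis.
Inter-reduce: drop elements whose leading term is divisible by another's, tail-reduce, and make monic.
Reduced Gröbner basis: {1}.
The reduced Gröbner basis of I + (p) is {1}: the ideal is the whole ring, so the enlarged system has no common solution — adjoining p is inconsistent.

Ideal membership is decidable via reduction modulo a Gröbner basis.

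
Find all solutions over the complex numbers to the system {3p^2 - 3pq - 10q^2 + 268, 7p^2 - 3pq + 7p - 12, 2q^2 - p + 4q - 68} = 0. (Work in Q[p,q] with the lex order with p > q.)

{(2, 5)}

Compute a lex Gröbner basis by Buchberger's algorithm.
f_1 = 3p^2 - 3pq - 10q^2 + 268, LT = p^2.
f_2 = 7p^2 - 3pq + 7p - 12, LT = p^2.
f_3 = -p + 2q^2 + 4q - 68, LT = p.

S(f_1,f_2): lcm = p^2. S = -4/7pq - p - 10/3q^2 + 1912/21.
  leading term pq: subtract (4/7q)·f_3 from -4/7pq - p - 10/3q^2 + 1912/21 → -p - 8/7q^3 - 118/21q^2 + 272/7q + 1912/21
  leading term p: subtract (1)·f_3 from -p - 8/7q^3 - 118/21q^2 + 272/7q + 1912/21 → -8/7q^3 - 160/21q^2 + 244/7q + 3340/21
  leading term q^3: no divisor's leading term divides it; move -8/7q^3 to the remainder.
  leading term q^2: no divisor's leading term divides it; move -160/21q^2 to the remainder.
  leading term q: no divisor's leading term divides it; move 244/7q to the remainder.
  leading term 1: no divisor's leading term divides it; move 3340/21 to the remainder.
  remainder -8/7q^3 - 160/21q^2 + 244/7q + 3340/21 ≠ 0; add h_4 = -8/7q^3 - 160/21q^2 + 244/7q + 3340/21 to the basis.

S(f_1,f_3): lcm = p^2. S = 2pq^2 + 3pq - 68p - 10/3q^2 + 268/3.
  leading term pq^2: subtract (-2q^2)·f_3 from 2pq^2 + 3pq - 68p - 10/3q^2 + 268/3 → 3pq - 68p + 4q^4 + 8q^3 - 418/3q^2 + 268/3
  leading term pq: subtract (-3q)·f_3 from 3pq - 68p + 4q^4 + 8q^3 - 418/3q^2 + 268/3 → -68p + 4q^4 + 14q^3 - 382/3q^2 - 204q + 268/3
  leading term p: subtract (68)·f_3 from -68p + 4q^4 + 14q^3 - 382/3q^2 - 204q + 268/3 → 4q^4 + 14q^3 - 790/3q^2 - 476q + 14140/3
  leading term q^4: subtract (-7/2q)·h_4 from 4q^4 + 14q^3 - 790/3q^2 - 476q + 14140/3 → -38/3q^3 - 424/3q^2 + 242/3q + 14140/3
  leading term q^3: subtract (133/12)·h_4 from -38/3q^3 - 424/3q^2 + 242/3q + 14140/3 → -512/9q^2 - 917/3q + 26555/9
  leading term q^2: no divisor's leading term divides it; move -512/9q^2 to the remainder.
  leading term q: no divisor's leading term divides it; move -917/3q to the remainder.
  leading term 1: no divisor's leading term divides it; move 26555/9 to the remainder.
  remainder -512/9q^2 - 917/3q + 26555/9 ≠ 0; add h_5 = -512/9q^2 - 917/3q + 26555/9 to the basis.

S(h_4,h_5): lcm = q^3. S = 1987/1536q^2 + 10939/512q - 835/6.
  leading term q^2: subtract (-5961/262144)·h_5 from 1987/1536q^2 + 10939/512q - 835/6 → 3778689/262144q - 18893445/262144
  leading term q: no divisor's leading term divides it; move 3778689/262144q to the remainder.
  leading term 1: no divisor's leading term divides it; move -18893445/262144 to the remainder.
  remainder 3778689/262144q - 18893445/262144 ≠ 0; add h_6 = 3778689/262144q - 18893445/262144 to the basis.

The other S-polynomials (S(f_2,f_3), S(f_1,h_4), S(f_2,h_4), S(f_3,h_4), S(f_1,h_5), S(f_2,h_5), S(f_3,h_5), S(f_1,h_6), S(f_2,h_6), S(f_3,h_6), S(h_4,h_6), S(h_5,h_6)) all reduce to 0 modulo the current basis, so we have a Gröbner basis.
Inter-reduce: drop elements whose leading term is divisible by another's, tail-reduce, and make monic.
Reduced Gröbner basis: {p - 2, q - 5}.

The lex basis is triangular: the last element involves only q. Solving q - 5 = 0 gives q ∈ {5}; substituting each value into the earlier elements determines the remaining variables.
  q = 5: the earlier basis element becomes p - 2 = 0, giving p = 2 — point (2, 5).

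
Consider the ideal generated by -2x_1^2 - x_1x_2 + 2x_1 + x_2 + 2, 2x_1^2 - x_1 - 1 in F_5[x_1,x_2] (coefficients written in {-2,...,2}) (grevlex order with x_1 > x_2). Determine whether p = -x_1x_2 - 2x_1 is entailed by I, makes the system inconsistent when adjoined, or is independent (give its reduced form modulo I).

First compute the reduced Gröbner basis of I by Buchberger's algorithm.
f_1 = -2x_1^2 - x_1x_2 + 2x_1 + x_2 + 2, LT = x_1^2.
f_2 = 2x_1^2 - x_1 - 1, LT = x_1^2.

S(f_1,f_2): lcm = x_1^2. S = -2x_1x_2 + 2x_1 + 2x_2 + 2.
  reduce S modulo (f_1, f_2):
  remainder -2x_1x_2 + 2x_1 + 2x_2 + 2 ≠ 0; add h_3 = -2x_1x_2 + 2x_1 + 2x_2 + 2 to the basis.

S(f_1,h_3): lcm = x_1^2x_2. S = -2x_1x_2^2 + x_1^2 + 2x_2^2 + x_1 - x_2.
  reduce S modulo (f_1, f_2, h_3):
  remainder 2x_1 + 1 ≠ 0; add h_4 = 2x_1 + 1 to the basis.

S(h_3,h_4): lcm = x_1x_2. S = -x_1 + x_2 - 1.
  reduce S modulo (f_1, f_2, h_3, h_4):
  remainder x_2 + 2 ≠ 0; add h_5 = x_2 + 2 to the basis.

The other S-polynomials (S(f_2,h_3), S(f_1,h_4), S(f_2,h_4), S(f_1,h_5), S(f_2,h_5), S(h_3,h_5), S(h_4,h_5)) all reduce to 0 modulo the current basis, so we have a Gröbner basis.
Inter-reduce: drop elements whose leading term is divisible by another's, tail-reduce, and make monic.
Reduced Gröbner basis: {x_1 - 2, x_2 + 2}.
Label its elements g_1 = x_1 - 2, g_2 = x_2 + 2.

Reduce p = -x_1x_2 - 2x_1 modulo G:
  leading term x_1x_2: subtract (-x_2)·g_1 from -x_1x_2 - 2x_1 → -2x_1 - 2x_2
  leading term x_1: subtract (-2)·g_1 from -2x_1 - 2x_2 → -2x_2 + 1
  leading term x_2: subtract (-2)·g_2 from -2x_2 + 1 → 0
  normal form = 0.
Since the normal form is 0, p ∈ I.

-x_1x_2 - 2x_1 lies in I (it reduces to 0).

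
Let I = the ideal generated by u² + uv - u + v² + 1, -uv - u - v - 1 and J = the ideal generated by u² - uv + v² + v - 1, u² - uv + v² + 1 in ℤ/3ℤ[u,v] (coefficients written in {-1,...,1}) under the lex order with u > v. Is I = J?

Since reduced Gröbner bases are canonical representatives of ideals under a given ordering, it suffices to compute and compare them.
Buchberger on the first generating set:
f_1 = u² + uv - u + v² + 1, LT = u².
f_2 = -uv - u - v - 1, LT = uv.

S(f_1,f_2): lcm = u²v. S = -u² + uv² + uv - u + v³ + v.
  leading term u²: subtract (-1)·f_1 from -u² + uv² + uv - u + v³ + v → uv² - uv + u + v³ + v² + v + 1
  leading term uv²: subtract (-v)·f_2 from uv² - uv + u + v³ + v² + v + 1 → uv + u + v³ + 1
  leading term uv: subtract (-1)·f_2 from uv + u + v³ + 1 → v³ - v
  leading term v³: no divisor's leading term divides it; move v³ to the remainder.
  leading term v: no divisor's leading term divides it; move -v to the remainder.
  remainder v³ - v ≠ 0; add g_3 = v³ - v to the basis.

S(f_1,g_3): leading monomials are coprime, so the S-polynomial reduces to 0 (Buchberger's first criterion).
S(f_2,g_3): lcm = uv³. S = uv² + uv + v³ + v².
  leading term uv²: subtract (-v)·f_2 from uv² + uv + v³ + v² → v³ - v
  leading term v³: subtract (1)·g_3 from v³ - v → 0
  remainder 0.

Every S-polynomial of the final basis reduces to 0, so we have a Gröbner basis.
Inter-reduce: drop elements whose leading term is divisible by another's, tail-reduce, and make monic.
Reduced Gröbner basis: {u² + u + v² - v, uv + u + v + 1, v³ - v}.

Buchberger on the second generating set:
h_1 = u² - uv + v² + v - 1, LT = u².
h_2 = u² - uv + v² + 1, LT = u².

S(h_1,h_2): lcm = u². S = v + 1.
  leading term v: no divisor's leading term divides it; move v to the remainder.
  leading term 1: no divisor's leading term divides it; move 1 to the remainder.
  remainder v + 1 ≠ 0; add k_3 = v + 1 to the basis.

S(h_1,k_3): leading monomials are coprime, so the S-polynomial reduces to 0 (Buchberger's first criterion).
S(h_2,k_3): leading monomials are coprime, so the S-polynomial reduces to 0 (Buchberger's first criterion).
Every S-polynomial of the final basis reduces to 0, so we have a Gröbner basis.
Inter-reduce: drop elements whose leading term is divisible by another's, tail-reduce, and make monic.
Reduced Gröbner basis: {u² + u - 1, v + 1}.

Since the reduced bases disagree, the two ideals are not the same.
The choice of monomial ordering does not affect the verdict — as long as both bases are computed under the same ordering, their equality decides ideal equality.

No, the ideals differ.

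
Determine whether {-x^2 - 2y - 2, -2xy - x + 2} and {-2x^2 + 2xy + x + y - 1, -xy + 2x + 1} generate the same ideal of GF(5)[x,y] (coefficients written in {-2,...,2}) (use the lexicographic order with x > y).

Equality of ideals is decidable: compute both reduced Gröbner bases (unique for the ordering) and check whether they agree.
Buchberger on the first generating set:
f_1 = -x^2 - 2y - 2, LT = x^2.
f_2 = -2xy - x + 2, LT = xy.

S(f_1,f_2): lcm = x^2y. S = 2x^2 + x + 2y^2 + 2y.
  leading term x^2: subtract (-2)·f_1 from 2x^2 + x + 2y^2 + 2y → x + 2y^2 - 2y + 1
  leading term x: no divisor's leading term divides it; move x to the remainder.
  leading term y^2: no divisor's leading term divides it; move 2y^2 to the remainder.
  leading term y: no divisor's leading term divides it; move -2y to the remainder.
  leading term 1: no divisor's leading term divides it; move 1 to the remainder.
  remainder x + 2y^2 - 2y + 1 ≠ 0; add g_3 = x + 2y^2 - 2y + 1 to the basis.

S(f_2,g_3): lcm = xy. S = -2x - 2y^3 + 2y^2 - y - 1.
  leading term x: subtract (-2)·g_3 from -2x - 2y^3 + 2y^2 - y - 1 → -2y^3 + y^2 + 1
  leading term y^3: no divisor's leading term divides it; move -2y^3 to the remainder.
  leading term y^2: no divisor's leading term divides it; move y^2 to the remainder.
  leading term 1: no divisor's leading term divides it; move 1 to the remainder.
  remainder -2y^3 + y^2 + 1 ≠ 0; add g_4 = -2y^3 + y^2 + 1 to the basis.

The other S-polynomials (S(f_1,g_3), S(f_1,g_4), S(f_2,g_4), S(g_3,g_4)) all reduce to 0 modulo the current basis, so we have a Gröbner basis.
Inter-reduce: drop elements whose leading term is divisible by another's, tail-reduce, and make monic.
Reduced Gröbner basis: {x + 2y^2 - 2y + 1, y^3 + 2y^2 + 2}.

Buchberger on the second generating set:
h_1 = -2x^2 + 2xy + x + y - 1, LT = x^2.
h_2 = -xy + 2x + 1, LT = xy.

S(h_1,h_2): lcm = x^2y. S = 2x^2 - xy^2 + 2xy + x + 2y^2 - 2y.
  leading term x^2: subtract (-1)·h_1 from 2x^2 - xy^2 + 2xy + x + 2y^2 - 2y → -xy^2 - xy + 2x + 2y^2 - y - 1
  leading term xy^2: subtract (y)·h_2 from -xy^2 - xy + 2x + 2y^2 - y - 1 → 2xy + 2x + 2y^2 - 2y - 1
  leading term xy: subtract (-2)·h_2 from 2xy + 2x + 2y^2 - 2y - 1 → x + 2y^2 - 2y + 1
  leading term x: no divisor's leading term divides it; move x to the remainder.
  leading term y^2: no divisor's leading term divides it; move 2y^2 to the remainder.
  leading term y: no divisor's leading term divides it; move -2y to the remainder.
  leading term 1: no divisor's leading term divides it; move 1 to the remainder.
  remainder x + 2y^2 - 2y + 1 ≠ 0; add k_3 = x + 2y^2 - 2y + 1 to the basis.

S(h_2,k_3): lcm = xy. S = -2x - 2y^3 + 2y^2 - y - 1.
  leading term x: subtract (-2)·k_3 from -2x - 2y^3 + 2y^2 - y - 1 → -2y^3 + y^2 + 1
  leading term y^3: no divisor's leading term divides it; move -2y^3 to the remainder.
  leading term y^2: no divisor's leading term divides it; move y^2 to the remainder.
  leading term 1: no divisor's leading term divides it; move 1 to the remainder.
  remainder -2y^3 + y^2 + 1 ≠ 0; add k_4 = -2y^3 + y^2 + 1 to the basis.

The other S-polynomials (S(h_1,k_3), S(h_1,k_4), S(h_2,k_4), S(k_3,k_4)) all reduce to 0 modulo the current basis, so we have a Gröbner basis.
Inter-reduce: drop elements whose leading term is divisible by another's, tail-reduce, and make monic.
Reduced Gröbner basis: {x + 2y^2 - 2y + 1, y^3 + 2y^2 + 2}.

The two bases agree; hence the ideals are identical.
The choice of monomial ordering does not affect the verdict — as long as both bases are computed under the same ordering, their equality decides ideal equality.

Yes, the ideals are equal.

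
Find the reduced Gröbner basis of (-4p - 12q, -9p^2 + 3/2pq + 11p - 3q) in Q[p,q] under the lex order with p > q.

G = {p + 3q, q^2 + 8/19q}

f_1 = -4p - 12q, LT = p.
f_2 = -9p^2 + 3/2pq + 11p - 3q, LT = p^2.

S(f_1,f_2): lcm = p^2. S = 19/6pq + 11/9p - 1/3q.
  leading term pq: subtract (-19/24q)·f_1 from 19/6pq + 11/9p - 1/3q → 11/9p - 19/2q^2 - 1/3q
  leading term p: subtract (-11/36)·f_1 from 11/9p - 19/2q^2 - 1/3q → -19/2q^2 - 4q
  leading term q^2: no divisor's leading term divides it; move -19/2q^2 to the remainder.
  leading term q: no divisor's leading term divides it; move -4q to the remainder.
  remainder -19/2q^2 - 4q ≠ 0; add g_3 = -19/2q^2 - 4q to the basis.

S(f_1,g_3): leading monomials are coprime, so the S-polynomial reduces to 0 (Buchberger's first criterion).
S(f_2,g_3): leading monomials are coprime, so the S-polynomial reduces to 0 (Buchberger's first criterion).
Every S-polynomial of the final basis reduces to 0, so we have a Gröbner basis.
Inter-reduce: drop elements whose leading term is divisible by another's, tail-reduce, and make monic.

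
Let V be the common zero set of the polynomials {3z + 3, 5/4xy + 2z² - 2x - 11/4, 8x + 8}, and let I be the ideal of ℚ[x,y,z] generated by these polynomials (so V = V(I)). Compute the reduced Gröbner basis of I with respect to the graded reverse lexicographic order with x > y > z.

G = {x + 1, y - 1, z + 1}

f_1 = 3z + 3, LT = z.
f_2 = 5/4xy + 2z² - 2x - 11/4, LT = xy.
f_3 = 8x + 8, LT = x.

S(f_2,f_3): lcm = xy. S = 8/5z² - 8/5x - y - 11/5.
  reduce S modulo (f_1, f_2, f_3):
  remainder -y + 1 ≠ 0; add g_4 = -y + 1 to the basis.

The other S-polynomials (S(f_1,f_2), S(f_1,f_3), S(f_1,g_4), S(f_2,g_4), S(f_3,g_4)) all reduce to 0 modulo the current basis, so we have a Gröbner basis.
Inter-reduce: drop elements whose leading term is divisible by another's, tail-reduce, and make monic.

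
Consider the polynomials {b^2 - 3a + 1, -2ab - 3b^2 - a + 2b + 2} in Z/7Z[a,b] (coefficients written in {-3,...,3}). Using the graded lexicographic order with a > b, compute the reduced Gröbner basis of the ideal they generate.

f_1 = b^2 - 3a + 1, LT = b^2.
f_2 = -2ab - 3b^2 - a + 2b + 2, LT = ab.

S(f_1,f_2): lcm = ab^2. S = 2b^3 - 3a^2 + 3ab + b^2 + a + b.
  leading term b^3: subtract (2b)·f_1 from 2b^3 - 3a^2 + 3ab + b^2 + a + b → -3a^2 + 2ab + b^2 + a - b
  leading term a^2: no divisor's leading term divides it; move -3a^2 to the remainder.
  leading term ab: subtract (-1)·f_2 from 2ab + b^2 + a - b → -2b^2 + b + 2
  leading term b^2: subtract (-2)·f_1 from -2b^2 + b + 2 → a + b - 3
  leading term a: no divisor's leading term divides it; move a to the remainder.
  leading term b: no divisor's leading term divides it; move b to the remainder.
  leading term 1: no divisor's leading term divides it; move -3 to the remainder.
  remainder -3a^2 + a + b - 3 ≠ 0; add g_3 = -3a^2 + a + b - 3 to the basis.

The other S-polynomials (S(f_1,g_3), S(f_2,g_3)) all reduce to 0 modulo the current basis, so we have a Gröbner basis.

G = {a^2 + 2a + 2b + 1, ab - 2a - b + 1, b^2 - 3a + 1}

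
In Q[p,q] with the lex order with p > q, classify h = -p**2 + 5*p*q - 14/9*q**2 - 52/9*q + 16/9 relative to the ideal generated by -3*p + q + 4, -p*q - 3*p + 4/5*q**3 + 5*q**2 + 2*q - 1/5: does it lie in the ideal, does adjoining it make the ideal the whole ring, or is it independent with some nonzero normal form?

First compute the reduced Gröbner basis of I by Buchberger's algorithm.
f_1 = -3*p + q + 4, LT = p.
f_2 = -p*q - 3*p + 4/5*q**3 + 5*q**2 + 2*q - 1/5, LT = p*q.

S(f_1,f_2): lcm = p*q. S = -3*p + 4/5*q**3 + 14/3*q**2 + 2/3*q - 1/5.
  leading term p: subtract (1)·f_1 from -3*p + 4/5*q**3 + 14/3*q**2 + 2/3*q - 1/5 → 4/5*q**3 + 14/3*q**2 - 1/3*q - 21/5
  leading term q**3: no divisor's leading term divides it; move 4/5*q**3 to the remainder.
  leading term q**2: no divisor's leading term divides it; move 14/3*q**2 to the remainder.
  leading term q: no divisor's leading term divides it; move -1/3*q to the remainder.
  leading term 1: no divisor's leading term divides it; move -21/5 to the remainder.
  remainder 4/5*q**3 + 14/3*q**2 - 1/3*q - 21/5 ≠ 0; add k_3 = 4/5*q**3 + 14/3*q**2 - 1/3*q - 21/5 to the basis.

The other S-polynomials (S(f_1,k_3), S(f_2,k_3)) all reduce to 0 modulo the current basis, so we have a Gröbner basis.
Inter-reduce: drop elements whose leading term is divisible by another's, tail-reduce, and make monic.
Reduced Gröbner basis: {p - 1/3*q - 4/3, q**3 + 35/6*q**2 - 5/12*q - 21/4}.
Label its elements g_1 = p - 1/3*q - 4/3, g_2 = q**3 + 35/6*q**2 - 5/12*q - 21/4.

Reduce h = -p**2 + 5*p*q - 14/9*q**2 - 52/9*q + 16/9 modulo G:
  leading term p**2: subtract (-p)·g_1 from -p**2 + 5*p*q - 14/9*q**2 - 52/9*q + 16/9 → 14/3*p*q - 4/3*p - 14/9*q**2 - 52/9*q + 16/9
  leading term p*q: subtract (14/3*q)·g_1 from 14/3*p*q - 4/3*p - 14/9*q**2 - 52/9*q + 16/9 → -4/3*p + 4/9*q + 16/9
  leading term p: subtract (-4/3)·g_1 from -4/3*p + 4/9*q + 16/9 → 0
  normal form = 0.
Since the normal form is 0, h ∈ I.

-p**2 + 5*p*q - 14/9*q**2 - 52/9*q + 16/9 lies in I (it reduces to 0).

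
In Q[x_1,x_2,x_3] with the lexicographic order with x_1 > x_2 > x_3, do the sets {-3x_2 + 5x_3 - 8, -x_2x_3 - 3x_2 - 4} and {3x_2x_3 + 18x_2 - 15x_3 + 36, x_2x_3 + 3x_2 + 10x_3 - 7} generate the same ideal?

Since reduced Gröbner bases are canonical representatives of ideals under a given ordering, it suffices to compute and compare them.
Buchberger on the first generating set:
f_1 = -3x_2 + 5x_3 - 8, LT = x_2.
f_2 = -x_2x_3 - 3x_2 - 4, LT = x_2x_3.

S(f_1,f_2): lcm = x_2x_3. S = -3x_2 - \tfrac{5}{3}x_3^{2} + \tfrac{8}{3}x_3 - 4.
  reduce S modulo (f_1, f_2):
  remainder -\tfrac{5}{3}x_3^{2} - \tfrac{7}{3}x_3 + 4 ≠ 0; add g_3 = -\tfrac{5}{3}x_3^{2} - \tfrac{7}{3}x_3 + 4 to the basis.

The other S-polynomials (S(f_1,g_3), S(f_2,g_3)) all reduce to 0 modulo the current basis, so we have a Gröbner basis.
Inter-reduce: drop elements whose leading term is divisible by another's, tail-reduce, and make monic.
Reduced Gröbner basis: {x_2 - \tfrac{5}{3}x_3 + \tfrac{8}{3}, x_3^{2} + \tfrac{7}{5}x_3 - \tfrac{12}{5}}.

Buchberger on the second generating set:
h_1 = 3x_2x_3 + 18x_2 - 15x_3 + 36, LT = x_2x_3.
h_2 = x_2x_3 + 3x_2 + 10x_3 - 7, LT = x_2x_3.

S(h_1,h_2): lcm = x_2x_3. S = 3x_2 - 15x_3 + 19.
  reduce S modulo (h_1, h_2):
  remainder 3x_2 - 15x_3 + 19 ≠ 0; add k_3 = 3x_2 - 15x_3 + 19 to the basis.

S(h_1,k_3): lcm = x_2x_3. S = 6x_2 + 5x_3^{2} - \tfrac{34}{3}x_3 + 12.
  reduce S modulo (h_1, h_2, k_3):
  remainder 5x_3^{2} + \tfrac{56}{3}x_3 - 26 ≠ 0; add k_4 = 5x_3^{2} + \tfrac{56}{3}x_3 - 26 to the basis.

The other S-polynomials (S(h_2,k_3), S(h_1,k_4), S(h_2,k_4), S(k_3,k_4)) all reduce to 0 modulo the current basis, so we have a Gröbner basis.
Inter-reduce: drop elements whose leading term is divisible by another's, tail-reduce, and make monic.
Reduced Gröbner basis: {x_2 - 5x_3 + \tfrac{19}{3}, x_3^{2} + \tfrac{56}{15}x_3 - \tfrac{26}{5}}.

These differ, so the ideals are not equal.

No, the ideals differ.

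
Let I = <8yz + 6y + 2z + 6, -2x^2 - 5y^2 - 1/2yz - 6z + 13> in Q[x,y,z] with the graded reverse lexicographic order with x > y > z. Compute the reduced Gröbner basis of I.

This is the nonlinear analogue of row-reducing a linear system.

f_1 = 8yz + 6y + 2z + 6, LT = yz.
f_2 = -2x^2 - 5y^2 - 1/2yz - 6z + 13, LT = x^2.

The S-polynomials (S(f_1,f_2)) all reduce to 0 modulo the current basis, so we have a Gröbner basis.

G = {x^2 + 5/2y^2 - 3/16y + 47/16z - 107/16, yz + 3/4y + 1/4z + 3/4}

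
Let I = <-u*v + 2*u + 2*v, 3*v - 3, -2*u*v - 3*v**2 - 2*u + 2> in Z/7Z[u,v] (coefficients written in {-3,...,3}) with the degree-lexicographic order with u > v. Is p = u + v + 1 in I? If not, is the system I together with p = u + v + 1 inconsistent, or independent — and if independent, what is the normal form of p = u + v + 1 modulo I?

u + v + 1 lies in I (it reduces to 0).

First compute the reduced Gröbner basis of I by Buchberger's algorithm.
f_1 = -u*v + 2*u + 2*v, LT = u*v.
f_2 = 3*v - 3, LT = v.
f_3 = -2*u*v - 3*v**2 - 2*u + 2, LT = u*v.

S(f_1,f_2): lcm = u*v. S = -u - 2*v.
  leading term u: no divisor's leading term divides it; move -u to the remainder.
  leading term v: subtract (-3)·f_2 from -2*v → -2
  leading term 1: no divisor's leading term divides it; move -2 to the remainder.
  remainder -u - 2 ≠ 0; add h_4 = -u - 2 to the basis.

The other S-polynomials (S(f_1,f_3), S(f_2,f_3), S(f_1,h_4), S(f_2,h_4), S(f_3,h_4)) all reduce to 0 modulo the current basis, so we have a Gröbner basis.
Inter-reduce: drop elements whose leading term is divisible by another's, tail-reduce, and make monic.
Reduced Gröbner basis: {u + 2, v - 1}.
Label its elements g_1 = u + 2, g_2 = v - 1.

Reduce p = u + v + 1 modulo G:
  leading term u: subtract (1)·g_1 from u + v + 1 → v - 1
  leading term v: subtract (1)·g_2 from v - 1 → 0
  normal form = 0.
Since the normal form is 0, p ∈ I.

Ideal membership is decidable via reduction modulo a Gröbner basis.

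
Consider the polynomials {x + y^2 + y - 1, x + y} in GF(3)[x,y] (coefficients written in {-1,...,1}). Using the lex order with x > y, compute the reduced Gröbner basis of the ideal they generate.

G = {x + y, y^2 - 1}

f_1 = x + y^2 + y - 1, LT = x.
f_2 = x + y, LT = x.

S(f_1,f_2): lcm = x. S = y^2 - 1.
  leading term y^2: no divisor's leading term divides it; move y^2 to the remainder.
  leading term 1: no divisor's leading term divides it; move -1 to the remainder.
  remainder y^2 - 1 ≠ 0; add g_3 = y^2 - 1 to the basis.

S(f_1,g_3): leading monomials are coprime, so the S-polynomial reduces to 0 (Buchberger's first criterion).
S(f_2,g_3): leading monomials are coprime, so the S-polynomial reduces to 0 (Buchberger's first criterion).
Every S-polynomial of the final basis reduces to 0, so we have a Gröbner basis.
Inter-reduce: drop elements whose leading term is divisible by another's, tail-reduce, and make monic.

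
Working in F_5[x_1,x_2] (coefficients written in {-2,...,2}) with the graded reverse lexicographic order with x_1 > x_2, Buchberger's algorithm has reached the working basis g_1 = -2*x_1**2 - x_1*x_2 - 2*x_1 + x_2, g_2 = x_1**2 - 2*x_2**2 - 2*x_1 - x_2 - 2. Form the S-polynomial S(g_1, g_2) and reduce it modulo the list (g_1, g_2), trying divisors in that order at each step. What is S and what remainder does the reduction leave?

lcm(LM(g_1), LM(g_2)) = x_1**2.
S = (lcm/LT(g_1))·g_1 − (lcm/LT(g_2))·g_2 = -2*x_1*x_2 + 2*x_2**2 - 2*x_1 - 2*x_2 + 2.
Reduce S modulo (g_1, g_2) in that order:
  leading term x_1*x_2: no divisor's leading term divides it; move -2*x_1*x_2 to the remainder.
  leading term x_2**2: no divisor's leading term divides it; move 2*x_2**2 to the remainder.
  leading term x_1: no divisor's leading term divides it; move -2*x_1 to the remainder.
  leading term x_2: no divisor's leading term divides it; move -2*x_2 to the remainder.
  leading term 1: no divisor's leading term divides it; move 2 to the remainder.
The remainder -2*x_1*x_2 + 2*x_2**2 - 2*x_1 - 2*x_2 + 2 is nonzero, so it would be added as the next basis element.

S(g_1, g_2) = -2*x_1*x_2 + 2*x_2**2 - 2*x_1 - 2*x_2 + 2; remainder on division = -2*x_1*x_2 + 2*x_2**2 - 2*x_1 - 2*x_2 + 2.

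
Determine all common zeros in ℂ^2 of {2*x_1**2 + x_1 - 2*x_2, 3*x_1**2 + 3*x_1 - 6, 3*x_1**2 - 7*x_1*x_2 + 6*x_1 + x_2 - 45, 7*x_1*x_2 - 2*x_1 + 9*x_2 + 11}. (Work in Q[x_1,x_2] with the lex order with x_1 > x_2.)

{(-2, 3)}

Compute a lex Gröbner basis by Buchberger's algorithm.
f_1 = 2*x_1**2 + x_1 - 2*x_2, LT = x_1**2.
f_2 = 3*x_1**2 + 3*x_1 - 6, LT = x_1**2.
f_3 = 3*x_1**2 - 7*x_1*x_2 + 6*x_1 + x_2 - 45, LT = x_1**2.
f_4 = 7*x_1*x_2 - 2*x_1 + 9*x_2 + 11, LT = x_1*x_2.

S(f_1,f_2): lcm = x_1**2. S = -1/2*x_1 - x_2 + 2.
  leading term x_1: no divisor's leading term divides it; move -1/2*x_1 to the remainder.
  leading term x_2: no divisor's leading term divides it; move -x_2 to the remainder.
  leading term 1: no divisor's leading term divides it; move 2 to the remainder.
  remainder -1/2*x_1 - x_2 + 2 ≠ 0; add h_5 = -1/2*x_1 - x_2 + 2 to the basis.

S(f_1,f_3): lcm = x_1**2. S = 7/3*x_1*x_2 - 3/2*x_1 - 4/3*x_2 + 15.
  leading term x_1*x_2: subtract (1/3)·f_4 from 7/3*x_1*x_2 - 3/2*x_1 - 4/3*x_2 + 15 → -5/6*x_1 - 13/3*x_2 + 34/3
  leading term x_1: subtract (5/3)·h_5 from -5/6*x_1 - 13/3*x_2 + 34/3 → -8/3*x_2 + 8
  leading term x_2: no divisor's leading term divides it; move -8/3*x_2 to the remainder.
  leading term 1: no divisor's leading term divides it; move 8 to the remainder.
  remainder -8/3*x_2 + 8 ≠ 0; add h_6 = -8/3*x_2 + 8 to the basis.

The other S-polynomials (S(f_1,f_4), S(f_2,f_3), S(f_2,f_4), S(f_3,f_4), S(f_1,h_5), S(f_2,h_5), S(f_3,h_5), S(f_4,h_5), S(f_1,h_6), S(f_2,h_6), S(f_3,h_6), S(f_4,h_6), S(h_5,h_6)) all reduce to 0 modulo the current basis, so we have a Gröbner basis.
Inter-reduce: drop elements whose leading term is divisible by another's, tail-reduce, and make monic.
Reduced Gröbner basis: {x_1 + 2, x_2 - 3}.

A lex Gröbner basis eliminates variables successively. Here x_2 - 3 depends only on x_2, with roots {3}; lifting each root through the earlier basis elements recovers the full solutions.
  x_2 = 3: the earlier basis element becomes x_1 + 2 = 0, giving x_1 = -2 — point (-2, 3).
Zero-dimensionality of the ideal guarantees finitely many solutions over ℂ.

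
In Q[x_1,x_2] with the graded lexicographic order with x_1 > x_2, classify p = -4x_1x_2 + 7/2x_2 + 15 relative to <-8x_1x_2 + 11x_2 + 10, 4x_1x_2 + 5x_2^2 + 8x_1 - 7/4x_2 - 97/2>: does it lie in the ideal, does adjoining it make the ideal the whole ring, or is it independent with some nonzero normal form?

First compute the reduced Gröbner basis of I by Buchberger's algorithm.
f_1 = -8x_1x_2 + 11x_2 + 10, LT = x_1x_2.
f_2 = 4x_1x_2 + 5x_2^2 + 8x_1 - 7/4x_2 - 97/2, LT = x_1x_2.

S(f_1,f_2): lcm = x_1x_2. S = -5/4x_2^2 - 2x_1 - 15/16x_2 + 87/8.
  leading term x_2^2: no divisor's leading term divides it; move -5/4x_2^2 to the remainder.
  leading term x_1: no divisor's leading term divides it; move -2x_1 to the remainder.
  leading term x_2: no divisor's leading term divides it; move -15/16x_2 to the remainder.
  leading term 1: no divisor's leading term divides it; move 87/8 to the remainder.
  remainder -5/4x_2^2 - 2x_1 - 15/16x_2 + 87/8 ≠ 0; add h_3 = -5/4x_2^2 - 2x_1 - 15/16x_2 + 87/8 to the basis.

S(f_1,h_3): lcm = x_1x_2^2. S = -8/5x_1^2 - 3/4x_1x_2 - 11/8x_2^2 + 87/10x_1 - 5/4x_2.
  leading term x_1^2: no divisor's leading term divides it; move -8/5x_1^2 to the remainder.
  leading term x_1x_2: subtract (3/32)·f_1 from -3/4x_1x_2 - 11/8x_2^2 + 87/10x_1 - 5/4x_2 → -11/8x_2^2 + 87/10x_1 - 73/32x_2 - 15/16
  leading term x_2^2: subtract (11/10)·h_3 from -11/8x_2^2 + 87/10x_1 - 73/32x_2 - 15/16 → 109/10x_1 - 5/4x_2 - 129/10
  leading term x_1: no divisor's leading term divides it; move 109/10x_1 to the remainder.
  leading term x_2: no divisor's leading term divides it; move -5/4x_2 to the remainder.
  leading term 1: no divisor's leading term divides it; move -129/10 to the remainder.
  remainder -8/5x_1^2 + 109/10x_1 - 5/4x_2 - 129/10 ≠ 0; add h_4 = -8/5x_1^2 + 109/10x_1 - 5/4x_2 - 129/10 to the basis.

The other S-polynomials (S(f_2,h_3), S(f_1,h_4), S(f_2,h_4), S(h_3,h_4)) all reduce to 0 modulo the current basis, so we have a Gröbner basis.
Inter-reduce: drop elements whose leading term is divisible by another's, tail-reduce, and make monic.
Reduced Gröbner basis: {x_1^2 - 109/16x_1 + 25/32x_2 + 129/16, x_1x_2 - 11/8x_2 - 5/4, x_2^2 + 8/5x_1 + 3/4x_2 - 87/10}.
Label its elements g_1 = x_1^2 - 109/16x_1 + 25/32x_2 + 129/16, g_2 = x_1x_2 - 11/8x_2 - 5/4, g_3 = x_2^2 + 8/5x_1 + 3/4x_2 - 87/10.

Reduce p = -4x_1x_2 + 7/2x_2 + 15 modulo G:
  leading term x_1x_2: subtract (-4)·g_2 from -4x_1x_2 + 7/2x_2 + 15 → -2x_2 + 10
  leading term x_2: no divisor's leading term divides it; move -2x_2 to the remainder.
  leading term 1: no divisor's leading term divides it; move 10 to the remainder.
  normal form = -2x_2 + 10.
The normal form is nonzero, so p ∉ I. Since p minus its normal form lies in I, I + (p) = I + (r) where r = -2x_2 + 10; decide whether this ideal is the whole ring.
Run Buchberger on G together with r (pairs among the g_i already reduce to 0 since G is a Gröbner basis):
g_1 = x_1^2 - 109/16x_1 + 25/32x_2 + 129/16, LT = x_1^2.
g_2 = x_1x_2 - 11/8x_2 - 5/4, LT = x_1x_2.
g_3 = x_2^2 + 8/5x_1 + 3/4x_2 - 87/10, LT = x_2^2.
r = -2x_2 + 10, LT = x_2.

S(g_2,r): lcm = x_1x_2. S = 5x_1 - 11/8x_2 - 5/4.
  leading term x_1: no divisor's leading term divides it; move 5x_1 to the remainder.
  leading term x_2: subtract (11/16)·r from -11/8x_2 - 5/4 → -65/8
  leading term 1: no divisor's leading term divides it; move -65/8 to the remainder.
  remainder 5x_1 - 65/8 ≠ 0; add m_5 = 5x_1 - 65/8 to the basis.

S(g_3,r): lcm = x_2^2. S = 8/5x_1 + 23/4x_2 - 87/10.
  leading term x_1: subtract (8/25)·m_5 from 8/5x_1 + 23/4x_2 - 87/10 → 23/4x_2 - 61/10
  leading term x_2: subtract (-23/8)·r from 23/4x_2 - 61/10 → 453/20
  leading term 1: no divisor's leading term divides it; move 453/20 to the remainder.
  remainder 453/20 ≠ 0; add m_6 = 453/20 to the basis.

The other S-polynomials (S(g_1,g_2), S(g_1,g_3), S(g_1,r), S(g_2,g_3), S(g_1,m_5), S(g_2,m_5), S(g_3,m_5), S(r,m_5), S(g_1,m_6), S(g_2,m_6), S(g_3,m_6), S(r,m_6), S(m_5,m_6)) all reduce to 0 modulo the current basis, so we have a Gröbner basis.
Inter-reduce: drop elements whose leading term is divisible by another's, tail-reduce, and make monic.
Reduced Gröbner basis: {1}.
The reduced Gröbner basis of I + (p) is {1}: the ideal is the whole ring, so the enlarged system has no common solution — adjoining p is inconsistent.

The remainder on division by a Gröbner basis is unique — it is the normal form.

Adjoining -4x_1x_2 + 7/2x_2 + 15 makes the ideal the whole ring: the system is inconsistent.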